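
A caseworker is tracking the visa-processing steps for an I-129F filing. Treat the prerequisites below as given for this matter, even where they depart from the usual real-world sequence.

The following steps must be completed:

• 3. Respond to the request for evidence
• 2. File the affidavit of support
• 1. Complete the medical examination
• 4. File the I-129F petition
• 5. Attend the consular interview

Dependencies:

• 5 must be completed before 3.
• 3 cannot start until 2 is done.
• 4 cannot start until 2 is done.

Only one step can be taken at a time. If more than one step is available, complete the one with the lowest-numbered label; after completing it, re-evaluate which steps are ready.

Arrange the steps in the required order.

1, 2 and 5 have no prerequisites; 1 has the earlier label, so 1 is first.
2 and 5 are both available; 2 has the earlier label → 2.
4 now also ready, so the ready set is {4, 5}; 4 has the earlier label → 4.
That leaves 5 as the only ready step → 5.
Next only 3 has its prerequisites met → 3.

1, 2, 4, 5, 3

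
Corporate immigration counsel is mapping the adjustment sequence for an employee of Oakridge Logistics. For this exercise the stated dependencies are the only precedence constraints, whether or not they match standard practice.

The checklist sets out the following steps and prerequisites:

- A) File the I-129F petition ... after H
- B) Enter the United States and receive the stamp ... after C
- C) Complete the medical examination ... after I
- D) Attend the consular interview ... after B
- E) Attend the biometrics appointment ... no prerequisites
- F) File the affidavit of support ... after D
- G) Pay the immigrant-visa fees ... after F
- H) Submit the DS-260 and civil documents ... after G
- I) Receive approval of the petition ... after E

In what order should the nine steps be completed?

Only E has no prerequisites, so it is first.
I needed E, now all done → I.
C needed I, now all done → C.
B needed C, now all done → B.
That leaves D as the only ready step → D.
That leaves F as the only ready step → F.
That leaves G as the only ready step → G.
H needed G, now all done → H.
A needed H, now all done → A.

E, I, C, B, D, F, G, H, A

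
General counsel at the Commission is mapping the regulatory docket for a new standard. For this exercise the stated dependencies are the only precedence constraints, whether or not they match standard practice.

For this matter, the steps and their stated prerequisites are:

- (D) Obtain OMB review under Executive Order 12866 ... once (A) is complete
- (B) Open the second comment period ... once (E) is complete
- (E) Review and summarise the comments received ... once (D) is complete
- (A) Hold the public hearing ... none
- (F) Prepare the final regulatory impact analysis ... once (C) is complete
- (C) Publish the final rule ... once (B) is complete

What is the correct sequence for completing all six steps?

(A), (D), (E), (B), (C), (F)

(A) is the only step with nothing outstanding, so it goes first.
Next only (D) has its prerequisites met → (D).
(E) is the only step now ready → (E).
Next only (B) has its prerequisites met → (B).
Next only (C) has its prerequisites met → (C).
(F) needed (C), now all done → (F).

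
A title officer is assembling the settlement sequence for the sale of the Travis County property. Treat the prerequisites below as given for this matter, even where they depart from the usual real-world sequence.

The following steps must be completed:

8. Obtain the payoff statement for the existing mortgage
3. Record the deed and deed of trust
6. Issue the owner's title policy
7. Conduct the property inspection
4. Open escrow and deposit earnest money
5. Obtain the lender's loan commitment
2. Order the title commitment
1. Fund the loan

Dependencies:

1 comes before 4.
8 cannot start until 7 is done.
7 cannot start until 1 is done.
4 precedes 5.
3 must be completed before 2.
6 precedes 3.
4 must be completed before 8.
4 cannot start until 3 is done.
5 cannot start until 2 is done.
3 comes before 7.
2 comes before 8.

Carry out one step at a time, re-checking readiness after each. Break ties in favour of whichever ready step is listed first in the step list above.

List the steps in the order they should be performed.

6, 3, 2, 1, 7, 4, 8, 5

Nothing is required for 6 and 1. 6 is listed earlier → 6 first.
3 now also ready, so the ready set is {3, 1}; 3 is listed earlier → 3.
2 now also ready, so the ready set is {2, 1}; 2 is listed earlier → 2.
Next only 1 has its prerequisites met → 1.
Now 7 and 4 have their prerequisites met. 7 is listed earlier, so 7 next.
That leaves 4 as the only ready step → 4.
Ready: 8 and 5. 8 is listed earlier → 8.
5 is the only step now ready → 5.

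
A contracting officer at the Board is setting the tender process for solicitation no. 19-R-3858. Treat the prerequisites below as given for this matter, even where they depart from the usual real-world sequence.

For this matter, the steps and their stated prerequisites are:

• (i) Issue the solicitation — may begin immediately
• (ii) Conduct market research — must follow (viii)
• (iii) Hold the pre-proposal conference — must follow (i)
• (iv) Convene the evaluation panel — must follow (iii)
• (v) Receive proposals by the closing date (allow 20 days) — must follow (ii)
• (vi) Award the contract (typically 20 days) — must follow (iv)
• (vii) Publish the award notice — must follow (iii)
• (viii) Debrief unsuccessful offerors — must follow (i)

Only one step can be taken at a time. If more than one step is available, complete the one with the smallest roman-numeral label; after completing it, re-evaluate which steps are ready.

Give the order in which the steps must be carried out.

(i) (iii) (iv) (vi) (vii) (viii) (ii) (v)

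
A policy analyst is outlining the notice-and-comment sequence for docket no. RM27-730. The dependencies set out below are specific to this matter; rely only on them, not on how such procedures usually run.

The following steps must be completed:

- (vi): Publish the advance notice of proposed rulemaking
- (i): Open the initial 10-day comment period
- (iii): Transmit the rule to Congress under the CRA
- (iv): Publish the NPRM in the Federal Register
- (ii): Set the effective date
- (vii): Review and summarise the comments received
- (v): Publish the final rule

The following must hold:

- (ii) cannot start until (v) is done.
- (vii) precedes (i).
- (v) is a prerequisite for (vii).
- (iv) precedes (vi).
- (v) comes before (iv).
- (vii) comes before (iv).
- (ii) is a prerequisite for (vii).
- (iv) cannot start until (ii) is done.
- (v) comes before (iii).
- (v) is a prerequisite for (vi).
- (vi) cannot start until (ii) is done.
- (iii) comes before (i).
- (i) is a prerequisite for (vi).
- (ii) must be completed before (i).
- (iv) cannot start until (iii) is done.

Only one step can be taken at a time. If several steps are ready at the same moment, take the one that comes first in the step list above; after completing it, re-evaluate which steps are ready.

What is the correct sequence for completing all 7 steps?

(v), (iii), (ii), (vii), (i), (iv), (vi)

Only (v) has no prerequisites, so it is first.
Now (iii) and (ii) have their prerequisites met. (iii) is listed earlier, so (iii) next.
(ii) needed (v), now all done → (ii).
Next only (vii) has its prerequisites met → (vii).
Now (i) and (iv) have their prerequisites met. (i) is listed earlier, so (i) next.
(iv) is the only step now ready → (iv).
That leaves (vi) as the only ready step → (vi).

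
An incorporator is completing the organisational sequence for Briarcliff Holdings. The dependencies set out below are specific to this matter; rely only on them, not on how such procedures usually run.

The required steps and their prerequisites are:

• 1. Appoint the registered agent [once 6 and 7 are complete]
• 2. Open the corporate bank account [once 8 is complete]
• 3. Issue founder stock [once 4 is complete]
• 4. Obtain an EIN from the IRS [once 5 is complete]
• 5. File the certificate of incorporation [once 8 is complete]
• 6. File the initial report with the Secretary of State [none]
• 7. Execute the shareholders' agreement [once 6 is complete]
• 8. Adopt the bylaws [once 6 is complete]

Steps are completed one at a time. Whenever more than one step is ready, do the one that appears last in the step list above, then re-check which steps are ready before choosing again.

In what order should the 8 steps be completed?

6, 8, 7, 5, 4, 3, 2, 1

Only 6 has no prerequisites, so it is first.
Now 8 and 7 have their prerequisites met. 8 is listed later, so 8 next.
Ready: 7, 5 and 2. 7 is listed later → 7.
5, 2 and 1 are all available; 5 is listed later → 5.
Ready: 4, 2 and 1. 4 is listed later → 4.
3, 2 and 1 are all available; 3 is listed later → 3.
Ready: 2 and 1. 2 is listed later → 2.
That leaves 1 as the only ready step → 1.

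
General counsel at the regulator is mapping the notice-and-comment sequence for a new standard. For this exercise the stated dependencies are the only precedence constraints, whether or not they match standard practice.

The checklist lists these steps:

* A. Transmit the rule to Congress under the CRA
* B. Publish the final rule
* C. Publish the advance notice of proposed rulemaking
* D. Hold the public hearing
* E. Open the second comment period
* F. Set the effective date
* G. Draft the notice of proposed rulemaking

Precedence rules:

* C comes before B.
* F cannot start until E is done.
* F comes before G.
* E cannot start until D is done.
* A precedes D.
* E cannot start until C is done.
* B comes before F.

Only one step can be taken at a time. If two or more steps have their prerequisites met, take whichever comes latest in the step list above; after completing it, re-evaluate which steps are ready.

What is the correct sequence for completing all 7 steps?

C B A D E F G

Nothing is required for C and A. C is listed later → C first.
B and A are both available; B is listed later → B.
Next only A has its prerequisites met → A.
D needed A, now all done → D.
E needed D and C, now all done → E.
F is the only step now ready → F.
Next only G has its prerequisites met → G.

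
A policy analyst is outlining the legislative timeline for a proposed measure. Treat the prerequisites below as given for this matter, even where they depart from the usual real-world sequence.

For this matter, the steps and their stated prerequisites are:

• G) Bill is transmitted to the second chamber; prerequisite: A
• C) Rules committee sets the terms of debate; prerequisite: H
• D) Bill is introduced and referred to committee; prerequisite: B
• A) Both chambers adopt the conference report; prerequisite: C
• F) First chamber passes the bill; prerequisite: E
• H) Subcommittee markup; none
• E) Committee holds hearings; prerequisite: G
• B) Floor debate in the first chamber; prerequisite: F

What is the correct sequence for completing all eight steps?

H, C, A, G, E, F, B, D

H is the only step with nothing outstanding, so it goes first.
C needed H, now all done → C.
A is the only step now ready → A.
That leaves G as the only ready step → G.
E needed G, now all done → E.
Next only F has its prerequisites met → F.
B needed F, now all done → B.
Next only D has its prerequisites met → D.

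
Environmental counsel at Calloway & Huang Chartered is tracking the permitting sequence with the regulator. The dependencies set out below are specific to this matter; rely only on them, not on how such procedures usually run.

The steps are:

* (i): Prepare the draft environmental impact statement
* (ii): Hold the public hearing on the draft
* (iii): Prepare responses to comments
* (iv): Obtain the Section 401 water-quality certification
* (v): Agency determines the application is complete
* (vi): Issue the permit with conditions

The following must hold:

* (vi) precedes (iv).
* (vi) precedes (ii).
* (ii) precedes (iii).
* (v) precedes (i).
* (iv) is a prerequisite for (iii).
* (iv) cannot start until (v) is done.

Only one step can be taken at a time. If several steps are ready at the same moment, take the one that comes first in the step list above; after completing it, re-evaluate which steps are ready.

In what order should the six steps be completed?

(v) → (i) → (vi) → (ii) → (iv) → (iii)

(v) and (vi) have no prerequisites; (v) is listed earlier, so (v) is first.
(i) and (vi) are both available; (i) is listed earlier → (i).
(vi) is the only step now ready → (vi).
(ii) and (iv) are both available; (ii) is listed earlier → (ii).
(iv) needed (v) and (vi), now all done → (iv).
(iii) needed (ii) and (iv), now all done → (iii).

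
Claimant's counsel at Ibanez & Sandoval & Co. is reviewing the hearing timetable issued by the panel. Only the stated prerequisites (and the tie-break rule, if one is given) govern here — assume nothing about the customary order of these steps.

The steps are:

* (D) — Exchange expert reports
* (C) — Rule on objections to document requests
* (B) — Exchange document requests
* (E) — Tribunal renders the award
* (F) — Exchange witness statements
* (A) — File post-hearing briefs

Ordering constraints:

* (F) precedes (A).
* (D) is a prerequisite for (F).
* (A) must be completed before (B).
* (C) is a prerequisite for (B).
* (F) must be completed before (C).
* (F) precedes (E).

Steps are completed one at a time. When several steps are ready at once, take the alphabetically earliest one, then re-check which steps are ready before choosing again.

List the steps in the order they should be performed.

(D) is the only step with nothing outstanding, so it goes first.
That leaves (F) as the only ready step → (F).
(A), (C) and (E) are all available; (A) has the earlier label → (A).
(C) and (E) are both available; (C) has the earlier label → (C).
Now (B) and (E) have their prerequisites met. (B) has the earlier label, so (B) next.
That leaves (E) as the only ready step → (E).

(D) (F) (A) (C) (B) (E)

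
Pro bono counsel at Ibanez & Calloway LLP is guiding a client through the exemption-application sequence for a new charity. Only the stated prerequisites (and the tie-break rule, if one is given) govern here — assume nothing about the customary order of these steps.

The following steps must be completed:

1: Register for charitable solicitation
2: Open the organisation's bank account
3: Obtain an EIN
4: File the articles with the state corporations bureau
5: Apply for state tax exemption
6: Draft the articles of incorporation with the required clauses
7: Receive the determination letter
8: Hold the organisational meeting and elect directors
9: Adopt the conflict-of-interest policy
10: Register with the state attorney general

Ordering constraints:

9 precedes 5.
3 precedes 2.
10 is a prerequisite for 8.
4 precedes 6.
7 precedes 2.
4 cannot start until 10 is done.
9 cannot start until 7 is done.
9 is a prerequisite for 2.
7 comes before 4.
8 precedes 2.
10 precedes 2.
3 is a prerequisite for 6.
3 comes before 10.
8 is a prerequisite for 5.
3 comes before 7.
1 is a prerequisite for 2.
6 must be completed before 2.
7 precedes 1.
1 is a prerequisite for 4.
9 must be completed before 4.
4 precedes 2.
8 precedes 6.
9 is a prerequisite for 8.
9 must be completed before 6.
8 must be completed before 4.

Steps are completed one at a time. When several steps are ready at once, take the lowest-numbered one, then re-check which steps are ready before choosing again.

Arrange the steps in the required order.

3, 7, 1, 9, 10, 8, 4, 5, 6, 2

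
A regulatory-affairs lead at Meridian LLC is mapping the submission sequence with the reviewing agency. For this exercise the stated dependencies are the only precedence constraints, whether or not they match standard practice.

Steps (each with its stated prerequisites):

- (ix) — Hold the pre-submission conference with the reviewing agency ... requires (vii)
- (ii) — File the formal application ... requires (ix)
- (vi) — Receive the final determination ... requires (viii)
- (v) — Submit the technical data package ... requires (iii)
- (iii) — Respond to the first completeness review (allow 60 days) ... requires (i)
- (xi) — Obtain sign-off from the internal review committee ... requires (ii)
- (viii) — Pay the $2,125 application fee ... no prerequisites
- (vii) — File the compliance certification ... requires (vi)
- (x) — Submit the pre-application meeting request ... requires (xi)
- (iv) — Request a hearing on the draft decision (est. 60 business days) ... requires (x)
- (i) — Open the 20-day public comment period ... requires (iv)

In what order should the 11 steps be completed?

(viii) (vi) (vii) (ix) (ii) (xi) (x) (iv) (i) (iii) (v)

(viii) is the only step with nothing outstanding, so it goes first.
(vi) needed (viii), now all done → (vi).
(vii) needed (vi), now all done → (vii).
(ix) needed (vii), now all done → (ix).
That leaves (ii) as the only ready step → (ii).
(xi) needed (ii), now all done → (xi).
(x) needed (xi), now all done → (x).
That leaves (iv) as the only ready step → (iv).
Next only (i) has its prerequisites met → (i).
That leaves (iii) as the only ready step → (iii).
That leaves (v) as the only ready step → (v).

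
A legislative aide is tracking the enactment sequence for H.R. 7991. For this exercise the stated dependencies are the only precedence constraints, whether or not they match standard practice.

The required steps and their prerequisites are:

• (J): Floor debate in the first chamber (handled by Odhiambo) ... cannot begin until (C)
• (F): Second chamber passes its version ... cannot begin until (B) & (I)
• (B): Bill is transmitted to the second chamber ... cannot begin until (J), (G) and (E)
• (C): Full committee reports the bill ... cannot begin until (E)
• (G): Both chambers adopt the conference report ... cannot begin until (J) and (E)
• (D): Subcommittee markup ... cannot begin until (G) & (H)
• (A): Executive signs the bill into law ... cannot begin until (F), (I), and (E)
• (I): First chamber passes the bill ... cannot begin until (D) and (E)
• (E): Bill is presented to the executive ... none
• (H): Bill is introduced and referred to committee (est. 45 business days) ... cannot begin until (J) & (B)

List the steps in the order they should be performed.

(E), (C), (J), (G), (B), (H), (D), (I), (F), (A)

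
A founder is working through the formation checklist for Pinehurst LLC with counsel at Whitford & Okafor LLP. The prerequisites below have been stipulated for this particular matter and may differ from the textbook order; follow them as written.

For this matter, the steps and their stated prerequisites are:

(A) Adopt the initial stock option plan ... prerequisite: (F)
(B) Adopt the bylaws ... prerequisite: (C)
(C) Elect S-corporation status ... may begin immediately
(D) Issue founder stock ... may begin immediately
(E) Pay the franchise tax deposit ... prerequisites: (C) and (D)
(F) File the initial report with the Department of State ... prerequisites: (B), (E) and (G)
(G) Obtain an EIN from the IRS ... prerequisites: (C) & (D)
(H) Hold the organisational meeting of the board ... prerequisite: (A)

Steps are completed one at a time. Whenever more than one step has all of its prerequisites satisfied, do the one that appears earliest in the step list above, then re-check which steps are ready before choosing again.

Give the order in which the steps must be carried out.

(C), (B), (D), (E), (G), (F), (A), (H)

(C) and (D) have no prerequisites; (C) is listed earlier, so (C) is first.
(B) now also ready, so the ready set is {(B), (D)}; (B) is listed earlier → (B).
(D) is the only step now ready → (D).
Ready: (E) and (G). (E) is listed earlier → (E).
Next only (G) has its prerequisites met → (G).
That leaves (F) as the only ready step → (F).
(A) needed (F), now all done → (A).
(H) needed (A), now all done → (H).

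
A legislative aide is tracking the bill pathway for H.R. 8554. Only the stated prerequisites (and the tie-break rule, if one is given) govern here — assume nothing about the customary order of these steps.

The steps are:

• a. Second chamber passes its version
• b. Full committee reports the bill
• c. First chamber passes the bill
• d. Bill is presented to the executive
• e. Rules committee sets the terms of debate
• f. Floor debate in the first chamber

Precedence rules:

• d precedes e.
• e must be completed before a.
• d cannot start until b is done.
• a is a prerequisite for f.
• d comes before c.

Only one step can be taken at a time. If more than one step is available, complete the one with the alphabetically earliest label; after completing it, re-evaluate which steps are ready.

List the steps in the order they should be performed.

b → d → c → e → a → f

Only b has no prerequisites, so it is first.
Next only d has its prerequisites met → d.
Ready: c and e. c has the earlier label → c.
Next only e has its prerequisites met → e.
a needed e, now all done → a.
f is the only step now ready → f.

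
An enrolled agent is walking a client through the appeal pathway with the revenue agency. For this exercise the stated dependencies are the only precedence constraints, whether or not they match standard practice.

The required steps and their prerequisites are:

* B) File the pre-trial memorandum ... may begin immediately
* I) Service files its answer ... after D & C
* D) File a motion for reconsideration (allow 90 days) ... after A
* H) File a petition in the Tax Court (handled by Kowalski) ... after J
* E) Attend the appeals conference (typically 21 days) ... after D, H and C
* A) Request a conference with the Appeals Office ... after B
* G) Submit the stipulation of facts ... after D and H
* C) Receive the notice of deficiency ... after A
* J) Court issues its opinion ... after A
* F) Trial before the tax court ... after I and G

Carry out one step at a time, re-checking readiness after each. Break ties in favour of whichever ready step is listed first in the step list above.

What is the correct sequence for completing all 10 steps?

B → A → D → C → I → J → H → E → G → F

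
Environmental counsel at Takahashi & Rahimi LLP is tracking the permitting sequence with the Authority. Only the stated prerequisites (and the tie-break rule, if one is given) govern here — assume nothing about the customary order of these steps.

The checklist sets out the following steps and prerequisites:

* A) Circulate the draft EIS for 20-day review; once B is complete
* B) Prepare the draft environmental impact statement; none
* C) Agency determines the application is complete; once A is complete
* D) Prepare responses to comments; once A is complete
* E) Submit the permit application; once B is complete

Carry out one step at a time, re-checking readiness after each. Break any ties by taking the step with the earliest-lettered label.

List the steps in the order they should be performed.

B A C D E

B has no prerequisites → B first.
Now A and E have their prerequisites met. A has the earlier label, so A next.
C and D now also ready, so the ready set is {C, D, E}; C has the earlier label → C.
Now D and E have their prerequisites met. D has the earlier label, so D next.
Next only E has its prerequisites met → E.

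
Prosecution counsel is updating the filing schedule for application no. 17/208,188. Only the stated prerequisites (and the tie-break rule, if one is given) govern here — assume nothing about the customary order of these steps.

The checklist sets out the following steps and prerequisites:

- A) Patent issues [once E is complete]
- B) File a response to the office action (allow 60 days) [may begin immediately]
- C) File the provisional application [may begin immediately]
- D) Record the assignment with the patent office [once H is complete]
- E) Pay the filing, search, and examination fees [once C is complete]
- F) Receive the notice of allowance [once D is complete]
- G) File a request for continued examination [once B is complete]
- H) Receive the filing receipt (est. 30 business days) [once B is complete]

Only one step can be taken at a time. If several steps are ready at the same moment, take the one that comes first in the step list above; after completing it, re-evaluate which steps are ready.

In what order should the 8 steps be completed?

Nothing is required for B and C. B is listed earlier → B first.
G and H now also ready, so the ready set is {C, G, H}; C is listed earlier → C.
Ready: E, G and H. E is listed earlier → E.
A now also ready, so the ready set is {A, G, H}; A is listed earlier → A.
G and H are both available; G is listed earlier → G.
Next only H has its prerequisites met → H.
D is the only step now ready → D.
That leaves F as the only ready step → F.

B, C, E, A, G, H, D, F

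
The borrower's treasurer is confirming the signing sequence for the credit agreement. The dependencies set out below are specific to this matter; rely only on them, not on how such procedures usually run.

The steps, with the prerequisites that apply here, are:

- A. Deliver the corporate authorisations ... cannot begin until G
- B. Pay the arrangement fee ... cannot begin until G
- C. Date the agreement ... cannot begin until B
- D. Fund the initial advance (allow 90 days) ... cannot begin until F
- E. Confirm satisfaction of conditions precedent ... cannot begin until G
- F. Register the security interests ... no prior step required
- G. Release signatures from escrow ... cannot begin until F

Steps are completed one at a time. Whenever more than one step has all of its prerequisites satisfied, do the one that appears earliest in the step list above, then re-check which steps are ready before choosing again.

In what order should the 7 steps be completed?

Only F has no prerequisites, so it is first.
Ready: D and G. D is listed earlier → D.
G needed F, now all done → G.
Ready: A, B and E. A is listed earlier → A.
Ready: B and E. B is listed earlier → B.
C now also ready, so the ready set is {C, E}; C is listed earlier → C.
That leaves E as the only ready step → E.

F, D, G, A, B, C, E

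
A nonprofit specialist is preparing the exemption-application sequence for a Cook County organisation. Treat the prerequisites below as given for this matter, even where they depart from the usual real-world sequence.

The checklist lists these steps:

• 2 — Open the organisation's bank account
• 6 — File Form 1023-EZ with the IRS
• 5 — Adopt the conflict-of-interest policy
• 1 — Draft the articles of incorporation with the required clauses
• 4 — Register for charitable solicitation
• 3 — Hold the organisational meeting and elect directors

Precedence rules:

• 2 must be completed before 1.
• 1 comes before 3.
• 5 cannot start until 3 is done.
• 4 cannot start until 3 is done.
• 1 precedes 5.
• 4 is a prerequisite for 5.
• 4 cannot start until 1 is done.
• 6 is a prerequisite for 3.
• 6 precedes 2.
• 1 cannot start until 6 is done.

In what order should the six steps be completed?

6 2 1 3 4 5

6 has no prerequisites → 6 first.
That leaves 2 as the only ready step → 2.
Next only 1 has its prerequisites met → 1.
Next only 3 has its prerequisites met → 3.
4 needed 1 and 3, now all done → 4.
5 is the only step now ready → 5.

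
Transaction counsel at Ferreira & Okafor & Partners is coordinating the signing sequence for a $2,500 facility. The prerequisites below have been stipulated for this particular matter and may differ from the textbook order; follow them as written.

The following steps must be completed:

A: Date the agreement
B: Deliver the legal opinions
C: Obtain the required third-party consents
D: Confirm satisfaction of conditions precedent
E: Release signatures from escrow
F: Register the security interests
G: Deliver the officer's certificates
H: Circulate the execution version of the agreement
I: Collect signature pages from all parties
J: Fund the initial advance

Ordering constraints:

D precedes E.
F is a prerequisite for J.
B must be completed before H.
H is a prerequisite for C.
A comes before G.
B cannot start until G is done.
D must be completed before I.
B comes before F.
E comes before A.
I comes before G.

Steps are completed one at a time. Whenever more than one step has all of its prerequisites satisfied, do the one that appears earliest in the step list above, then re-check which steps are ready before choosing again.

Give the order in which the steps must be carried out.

Only D has no prerequisites, so it is first.
E and I are both available; E is listed earlier → E.
A now also ready, so the ready set is {A, I}; A is listed earlier → A.
That leaves I as the only ready step → I.
G needed A and I, now all done → G.
That leaves B as the only ready step → B.
Now F and H have their prerequisites met. F is listed earlier, so F next.
J now also ready, so the ready set is {H, J}; H is listed earlier → H.
Ready: C and J. C is listed earlier → C.
J needed F, now all done → J.

D, E, A, I, G, B, F, H, C, J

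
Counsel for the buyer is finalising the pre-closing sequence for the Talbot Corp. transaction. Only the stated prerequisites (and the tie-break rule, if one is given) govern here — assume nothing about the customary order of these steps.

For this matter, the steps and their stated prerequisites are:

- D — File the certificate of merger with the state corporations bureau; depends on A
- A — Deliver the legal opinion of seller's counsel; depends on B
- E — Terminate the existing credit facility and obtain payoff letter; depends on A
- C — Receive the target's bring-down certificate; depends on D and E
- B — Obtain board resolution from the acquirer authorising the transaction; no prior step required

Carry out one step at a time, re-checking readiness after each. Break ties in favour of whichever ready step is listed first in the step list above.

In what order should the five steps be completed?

Only B has no prerequisites, so it is first.
A is the only step now ready → A.
D and E are both available; D is listed earlier → D.
That leaves E as the only ready step → E.
C is the only step now ready → C.

B, A, D, E, C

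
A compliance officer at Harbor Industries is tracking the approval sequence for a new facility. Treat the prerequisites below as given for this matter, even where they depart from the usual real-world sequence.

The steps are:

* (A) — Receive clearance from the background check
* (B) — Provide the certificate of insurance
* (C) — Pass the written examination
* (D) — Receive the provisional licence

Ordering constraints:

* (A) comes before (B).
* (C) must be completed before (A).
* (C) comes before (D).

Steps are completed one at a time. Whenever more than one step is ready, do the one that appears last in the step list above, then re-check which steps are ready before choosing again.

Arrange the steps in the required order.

(C), (D), (A), (B)

(C) is the only step with nothing outstanding, so it goes first.
(D) and (A) are both available; (D) is listed later → (D).
Next only (A) has its prerequisites met → (A).
Next only (B) has its prerequisites met → (B).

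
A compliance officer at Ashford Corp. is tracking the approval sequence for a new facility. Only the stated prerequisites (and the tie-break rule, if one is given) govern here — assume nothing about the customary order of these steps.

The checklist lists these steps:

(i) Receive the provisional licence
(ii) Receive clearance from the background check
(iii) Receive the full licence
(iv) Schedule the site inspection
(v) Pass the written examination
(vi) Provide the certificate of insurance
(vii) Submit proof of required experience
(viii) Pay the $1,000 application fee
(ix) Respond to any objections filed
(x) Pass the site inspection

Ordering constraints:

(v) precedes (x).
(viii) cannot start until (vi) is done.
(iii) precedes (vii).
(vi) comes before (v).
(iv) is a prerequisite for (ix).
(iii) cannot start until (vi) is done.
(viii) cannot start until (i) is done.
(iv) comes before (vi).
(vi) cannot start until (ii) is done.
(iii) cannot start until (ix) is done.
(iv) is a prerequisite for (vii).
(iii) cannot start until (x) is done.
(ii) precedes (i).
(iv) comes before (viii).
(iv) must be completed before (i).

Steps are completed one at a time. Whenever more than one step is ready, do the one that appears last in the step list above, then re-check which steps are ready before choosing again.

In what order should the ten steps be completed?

(iv) → (ix) → (ii) → (vi) → (v) → (x) → (iii) → (vii) → (i) → (viii)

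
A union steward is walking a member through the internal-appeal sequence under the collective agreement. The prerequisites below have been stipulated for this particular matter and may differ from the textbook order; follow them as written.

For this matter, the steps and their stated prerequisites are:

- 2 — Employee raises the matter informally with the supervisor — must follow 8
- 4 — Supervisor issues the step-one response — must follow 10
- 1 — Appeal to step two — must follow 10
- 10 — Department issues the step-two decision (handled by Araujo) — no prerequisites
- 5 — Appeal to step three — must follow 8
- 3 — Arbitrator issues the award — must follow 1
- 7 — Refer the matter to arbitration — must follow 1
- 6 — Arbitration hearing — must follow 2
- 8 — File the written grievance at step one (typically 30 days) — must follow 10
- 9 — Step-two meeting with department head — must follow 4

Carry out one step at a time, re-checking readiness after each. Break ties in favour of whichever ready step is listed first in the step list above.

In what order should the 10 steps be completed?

10 → 4 → 1 → 3 → 7 → 8 → 2 → 5 → 6 → 9

Only 10 has no prerequisites, so it is first.
4, 1 and 8 are all available; 4 is listed earlier → 4.
Now 1, 8 and 9 have their prerequisites met. 1 is listed earlier, so 1 next.
3 and 7 now also ready, so the ready set is {3, 7, 8, 9}; 3 is listed earlier → 3.
7, 8 and 9 are all available; 7 is listed earlier → 7.
Ready: 8 and 9. 8 is listed earlier → 8.
2 and 5 now also ready, so the ready set is {2, 5, 9}; 2 is listed earlier → 2.
Ready: 5, 6 and 9. 5 is listed earlier → 5.
Now 6 and 9 have their prerequisites met. 6 is listed earlier, so 6 next.
Next only 9 has its prerequisites met → 9.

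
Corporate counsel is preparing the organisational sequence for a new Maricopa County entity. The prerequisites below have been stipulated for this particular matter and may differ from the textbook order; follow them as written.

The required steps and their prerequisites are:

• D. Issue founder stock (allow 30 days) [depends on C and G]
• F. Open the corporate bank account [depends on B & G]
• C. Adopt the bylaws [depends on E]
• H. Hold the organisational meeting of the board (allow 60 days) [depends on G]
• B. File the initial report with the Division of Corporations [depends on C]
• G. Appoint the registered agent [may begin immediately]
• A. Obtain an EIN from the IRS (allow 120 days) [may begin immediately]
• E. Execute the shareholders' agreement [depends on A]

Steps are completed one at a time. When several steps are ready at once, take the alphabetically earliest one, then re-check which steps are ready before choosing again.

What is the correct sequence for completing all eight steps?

A and G have no prerequisites; A has the earlier label, so A is first.
E now also ready, so the ready set is {E, G}; E has the earlier label → E.
C now also ready, so the ready set is {C, G}; C has the earlier label → C.
B now also ready, so the ready set is {B, G}; B has the earlier label → B.
G is the only step now ready → G.
Ready: D, F and H. D has the earlier label → D.
Now F and H have their prerequisites met. F has the earlier label, so F next.
H is the only step now ready → H.

A, E, C, B, G, D, F, H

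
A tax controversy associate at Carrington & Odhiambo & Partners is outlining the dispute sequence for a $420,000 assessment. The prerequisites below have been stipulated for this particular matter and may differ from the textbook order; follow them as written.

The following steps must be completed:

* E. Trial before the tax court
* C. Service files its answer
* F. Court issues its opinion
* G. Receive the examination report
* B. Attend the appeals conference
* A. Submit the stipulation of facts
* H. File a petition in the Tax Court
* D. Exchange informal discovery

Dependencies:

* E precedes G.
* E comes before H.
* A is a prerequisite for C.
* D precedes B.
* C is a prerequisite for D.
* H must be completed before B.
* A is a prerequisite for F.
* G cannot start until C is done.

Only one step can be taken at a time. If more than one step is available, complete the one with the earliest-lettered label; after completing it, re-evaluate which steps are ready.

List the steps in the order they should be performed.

A, C, D, E, F, G, H, B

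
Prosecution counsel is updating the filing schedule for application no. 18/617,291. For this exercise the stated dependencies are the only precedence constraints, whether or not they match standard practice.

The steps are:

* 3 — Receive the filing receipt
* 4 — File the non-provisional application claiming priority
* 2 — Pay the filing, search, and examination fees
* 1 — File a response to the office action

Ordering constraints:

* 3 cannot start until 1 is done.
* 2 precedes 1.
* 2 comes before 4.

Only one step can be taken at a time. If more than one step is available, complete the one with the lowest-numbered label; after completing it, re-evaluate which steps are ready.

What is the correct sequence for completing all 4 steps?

2 is the only step with nothing outstanding, so it goes first.
Now 1 and 4 have their prerequisites met. 1 has the earlier label, so 1 next.
Ready: 3 and 4. 3 has the earlier label → 3.
4 needed 2, now all done → 4.

2, 1, 3, 4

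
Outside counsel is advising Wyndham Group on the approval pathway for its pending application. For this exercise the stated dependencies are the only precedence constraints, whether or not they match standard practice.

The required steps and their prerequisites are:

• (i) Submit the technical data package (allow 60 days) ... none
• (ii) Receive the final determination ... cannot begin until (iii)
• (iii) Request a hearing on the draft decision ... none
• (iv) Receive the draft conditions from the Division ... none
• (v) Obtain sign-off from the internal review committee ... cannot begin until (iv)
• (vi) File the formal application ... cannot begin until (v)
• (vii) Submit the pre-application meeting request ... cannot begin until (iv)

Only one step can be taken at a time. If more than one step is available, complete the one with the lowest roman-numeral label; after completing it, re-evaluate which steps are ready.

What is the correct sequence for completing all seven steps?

(i), (iii) and (iv) have no prerequisites; (i) has the earlier label, so (i) is first.
Now (iii) and (iv) have their prerequisites met. (iii) has the earlier label, so (iii) next.
(ii) now also ready, so the ready set is {(ii), (iv)}; (ii) has the earlier label → (ii).
That leaves (iv) as the only ready step → (iv).
(v) and (vii) are both available; (v) has the earlier label → (v).
Now (vi) and (vii) have their prerequisites met. (vi) has the earlier label, so (vi) next.
(vii) needed (iv), now all done → (vii).

(i), (iii), (ii), (iv), (v), (vi), (vii)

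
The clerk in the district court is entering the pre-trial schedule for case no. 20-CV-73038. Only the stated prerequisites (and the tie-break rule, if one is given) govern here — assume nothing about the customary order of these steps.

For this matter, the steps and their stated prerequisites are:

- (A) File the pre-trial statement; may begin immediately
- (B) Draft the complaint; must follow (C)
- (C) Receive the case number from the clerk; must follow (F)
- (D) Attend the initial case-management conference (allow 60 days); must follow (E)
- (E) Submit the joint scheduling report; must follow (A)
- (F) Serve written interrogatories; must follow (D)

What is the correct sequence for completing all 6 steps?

(A), (E), (D), (F), (C), (B)

(A) is the only step with nothing outstanding, so it goes first.
(E) needed (A), now all done → (E).
(D) needed (E), now all done → (D).
Next only (F) has its prerequisites met → (F).
(C) is the only step now ready → (C).
Next only (B) has its prerequisites met → (B).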